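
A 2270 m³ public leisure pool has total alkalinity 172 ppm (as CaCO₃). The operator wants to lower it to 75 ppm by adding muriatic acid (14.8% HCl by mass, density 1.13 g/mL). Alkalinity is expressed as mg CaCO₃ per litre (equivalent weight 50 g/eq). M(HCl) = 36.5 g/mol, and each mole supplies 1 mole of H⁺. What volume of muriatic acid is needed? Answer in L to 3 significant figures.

961 L

Volume: 2270 m³ = 2,270,000 L.
Alkalinity to neutralize: (172 − 75) = 97 mg/L as CaCO₃ × 2,270,000 L = 220,200 g as CaCO₃.
Equivalents of H⁺ required: 220,200 ÷ 50 g/eq = 4404 eq = 4404 mol HCl.
Mass of HCl: 4404 × 36.5 = 160,700 g.
Mass of 14.8% solution: 160,700 / 0.148 = 1,086,000 g.
Volume: 1,086,000 g ÷ 1.13 g/mL = 961,100 mL.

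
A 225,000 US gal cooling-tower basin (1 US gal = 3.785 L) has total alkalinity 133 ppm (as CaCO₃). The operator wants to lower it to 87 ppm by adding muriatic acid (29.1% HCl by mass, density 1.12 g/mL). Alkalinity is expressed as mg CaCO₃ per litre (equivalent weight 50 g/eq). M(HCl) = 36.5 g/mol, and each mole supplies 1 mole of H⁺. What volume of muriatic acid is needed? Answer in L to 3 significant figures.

87.7 L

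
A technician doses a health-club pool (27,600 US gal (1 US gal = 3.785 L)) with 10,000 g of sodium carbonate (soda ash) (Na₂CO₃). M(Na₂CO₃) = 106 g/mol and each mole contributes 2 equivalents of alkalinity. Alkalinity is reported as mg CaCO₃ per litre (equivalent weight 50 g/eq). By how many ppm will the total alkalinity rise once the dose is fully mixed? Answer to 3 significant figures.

90.3 ppm

Volume: 27,600 US gal × 3.785 L/gal = 104,466 L.
Moles of Na₂CO₃: 10,000 g ÷ 106 g/mol = 94.34 mol → 188.7 eq of alkalinity.
As CaCO₃: 188.7 eq × 50 g/eq = 9434 g.
Rise: 9434 g / 104,466 L × 1000 = 90.31 mg/L.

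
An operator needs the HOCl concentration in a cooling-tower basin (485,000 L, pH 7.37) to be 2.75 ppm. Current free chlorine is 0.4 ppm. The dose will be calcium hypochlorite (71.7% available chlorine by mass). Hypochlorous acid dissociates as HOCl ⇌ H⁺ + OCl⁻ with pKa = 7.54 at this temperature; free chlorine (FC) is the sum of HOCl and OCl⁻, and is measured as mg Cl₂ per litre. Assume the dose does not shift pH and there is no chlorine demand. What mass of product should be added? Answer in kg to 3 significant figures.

[OCl⁻]/[HOCl] = 10^(pH − pKa) = 10^(7.37 − 7.54) = 0.6761; fraction as HOCl = 1/(1 + 0.6761) = 0.5966.
Free chlorine required for 2.75 ppm HOCl: 2.75 / 0.5966 = 4.609 ppm.
FC to add: 4.609 − 0.4 = 4.209 mg/L as Cl₂.
Cl₂ equivalent: 4.209 mg/L × 485,000 L = 2041 g.
Product at 71.7% available Cl: 2041 / 0.717 = 2847 g.

2.85 kg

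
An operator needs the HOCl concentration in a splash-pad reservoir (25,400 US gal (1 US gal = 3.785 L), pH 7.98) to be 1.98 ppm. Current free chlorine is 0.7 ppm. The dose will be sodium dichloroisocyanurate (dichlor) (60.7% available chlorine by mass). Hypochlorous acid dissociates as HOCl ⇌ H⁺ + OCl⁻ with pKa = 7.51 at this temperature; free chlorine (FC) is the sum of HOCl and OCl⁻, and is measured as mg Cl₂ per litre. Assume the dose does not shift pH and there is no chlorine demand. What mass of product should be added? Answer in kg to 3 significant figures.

1.13 kg

Volume: 25,400 US gal × 3.785 L/gal = 96,139 L.
[OCl⁻]/[HOCl] = 10^(pH − pKa) = 10^(7.98 − 7.51) = 2.951; fraction as HOCl = 1/(1 + 2.951) = 0.2531.
Free chlorine required for 1.98 ppm HOCl: 1.98 / 0.2531 = 7.823 ppm.
FC to add: 7.823 − 0.7 = 7.123 mg/L as Cl₂.
Cl₂ equivalent: 7.123 mg/L × 96,139 L = 684.8 g.
Product at 60.7% available Cl: 684.8 / 0.607 = 1128 g.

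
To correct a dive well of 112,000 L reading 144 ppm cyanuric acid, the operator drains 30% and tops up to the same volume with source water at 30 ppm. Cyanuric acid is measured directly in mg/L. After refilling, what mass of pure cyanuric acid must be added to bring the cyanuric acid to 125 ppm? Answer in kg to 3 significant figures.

After draining 30% and refilling: 144 × 0.70 + 30 × 0.30 = 109.8 ppm.
Deficit to target: 125 − 109.8 = 15.2 mg/L.
Mass: 15.2 mg/L × 112,000 L = 1702 g cyanuric acid.

1.70 kg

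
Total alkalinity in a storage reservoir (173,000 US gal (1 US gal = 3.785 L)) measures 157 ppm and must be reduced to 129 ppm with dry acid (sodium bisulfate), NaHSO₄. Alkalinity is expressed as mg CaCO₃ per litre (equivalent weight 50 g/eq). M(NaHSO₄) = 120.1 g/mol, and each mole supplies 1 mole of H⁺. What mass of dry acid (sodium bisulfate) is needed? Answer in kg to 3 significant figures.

44.0 kg

Volume: 173,000 US gal × 3.785 L/gal = 654,805 L.
Alkalinity to neutralize: (157 − 129) = 28 mg/L as CaCO₃ × 654,805 L = 18,330 g as CaCO₃.
Equivalents of H⁺ required: 18,330 ÷ 50 g/eq = 366.7 eq = 366.7 mol NaHSO₄.
Mass of NaHSO₄: 366.7 × 120.1 = 44,040 g.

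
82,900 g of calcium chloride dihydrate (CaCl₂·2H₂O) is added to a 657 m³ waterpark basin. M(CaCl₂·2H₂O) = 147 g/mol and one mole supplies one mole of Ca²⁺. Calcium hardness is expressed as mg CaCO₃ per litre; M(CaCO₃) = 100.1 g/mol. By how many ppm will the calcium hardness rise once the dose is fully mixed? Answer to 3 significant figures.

85.9 ppm

Volume: 657 m³ = 657,000 L.
Moles of Ca²⁺: 82,900 g ÷ 147 g/mol = 563.9 mol.
As CaCO₃: 563.9 mol × 100.1 g/mol = 56,450 g.
Rise: 56,450 g / 657,000 L × 1000 = 85.92 mg/L.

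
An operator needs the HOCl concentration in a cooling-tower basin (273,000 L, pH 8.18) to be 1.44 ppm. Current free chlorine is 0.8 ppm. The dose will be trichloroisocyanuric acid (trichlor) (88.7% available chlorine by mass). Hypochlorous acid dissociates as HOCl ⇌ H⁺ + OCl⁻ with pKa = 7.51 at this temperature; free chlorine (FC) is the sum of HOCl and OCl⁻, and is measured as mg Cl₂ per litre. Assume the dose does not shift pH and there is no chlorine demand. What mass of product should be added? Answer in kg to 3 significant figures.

[OCl⁻]/[HOCl] = 10^(pH − pKa) = 10^(8.18 − 7.51) = 4.677; fraction as HOCl = 1/(1 + 4.677) = 0.1761.
Free chlorine required for 1.44 ppm HOCl: 1.44 / 0.1761 = 8.175 ppm.
FC to add: 8.175 − 0.8 = 7.375 mg/L as Cl₂.
Cl₂ equivalent: 7.375 mg/L × 273,000 L = 2013 g.
Product at 88.7% available Cl: 2013 / 0.887 = 2270 g.

2.27 kg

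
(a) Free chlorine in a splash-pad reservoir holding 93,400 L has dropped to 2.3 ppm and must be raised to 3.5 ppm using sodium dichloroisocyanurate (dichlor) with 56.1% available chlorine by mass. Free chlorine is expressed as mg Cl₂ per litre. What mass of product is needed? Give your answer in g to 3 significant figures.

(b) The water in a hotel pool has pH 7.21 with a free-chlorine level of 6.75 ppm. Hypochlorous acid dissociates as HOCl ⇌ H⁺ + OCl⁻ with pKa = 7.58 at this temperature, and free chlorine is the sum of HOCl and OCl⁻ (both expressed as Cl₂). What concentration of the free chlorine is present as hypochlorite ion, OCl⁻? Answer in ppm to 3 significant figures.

(a) 200 g; (b) 2.02 ppm

(a) Chlorine deficit: 3.5 − 2.3 = 1.2 ppm = 1.2 mg/L as Cl₂.
(a) Cl₂ equivalent needed: 1.2 mg/L × 93,400 L = 112,100 mg = 112.1 g.
(a) Product at 56.1% available chlorine: 112.1 / 0.561 = 199.8 g.

(b) [OCl⁻]/[HOCl] = 10^(pH − pKa) = 10^(7.21 − 7.58) = 10^-0.37 = 0.4266.
(b) Fraction as HOCl = 1 / (1 + 0.4266) = 0.701.
(b) OCl⁻ = (1 − 0.701) × 6.75 ppm = 2.018 ppm.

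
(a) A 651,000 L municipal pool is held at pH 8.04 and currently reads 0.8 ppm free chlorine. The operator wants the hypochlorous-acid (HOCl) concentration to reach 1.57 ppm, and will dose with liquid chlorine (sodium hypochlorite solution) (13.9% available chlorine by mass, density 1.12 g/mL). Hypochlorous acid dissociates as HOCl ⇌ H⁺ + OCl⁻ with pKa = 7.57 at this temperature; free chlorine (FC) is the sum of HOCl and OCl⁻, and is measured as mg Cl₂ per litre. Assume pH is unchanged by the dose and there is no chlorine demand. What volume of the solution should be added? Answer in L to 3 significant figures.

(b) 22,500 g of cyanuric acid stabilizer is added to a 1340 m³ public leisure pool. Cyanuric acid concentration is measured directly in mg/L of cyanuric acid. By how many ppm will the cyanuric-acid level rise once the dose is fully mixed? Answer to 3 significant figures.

(a) [OCl⁻]/[HOCl] = 10^(pH − pKa) = 10^(8.04 − 7.57) = 2.951; fraction as HOCl = 1/(1 + 2.951) = 0.2531.
(a) Free chlorine required for 1.57 ppm HOCl: 1.57 / 0.2531 = 6.203 ppm.
(a) FC to add: 6.203 − 0.8 = 5.403 mg/L as Cl₂.
(a) Cl₂ equivalent: 5.403 mg/L × 651,000 L = 3518 g.
(a) Product at 13.9% available Cl: 3518 / 0.139 = 25,310 g.
(a) Volume: 25,310 g ÷ 1.12 g/mL = 22,600 mL.

(b) Volume: 1340 m³ = 1,340,000 L.
(b) Rise: 22,500 g / 1,340,000 L × 1000 = 16.79 mg/L.

(a) 22.6 L; (b) 16.8 ppm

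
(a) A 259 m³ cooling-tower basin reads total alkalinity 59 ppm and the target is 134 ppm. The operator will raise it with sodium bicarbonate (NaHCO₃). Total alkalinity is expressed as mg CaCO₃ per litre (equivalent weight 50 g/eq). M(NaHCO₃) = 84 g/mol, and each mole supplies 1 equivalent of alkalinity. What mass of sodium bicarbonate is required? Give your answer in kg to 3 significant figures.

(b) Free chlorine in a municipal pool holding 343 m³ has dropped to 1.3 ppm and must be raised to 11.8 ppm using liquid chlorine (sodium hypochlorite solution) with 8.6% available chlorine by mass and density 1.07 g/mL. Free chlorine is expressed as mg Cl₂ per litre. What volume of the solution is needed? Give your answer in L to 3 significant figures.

(a) 32.6 kg; (b) 39.1 L

(a) Volume: 259 m³ = 259,000 L.
(a) Alkalinity to add: (134 − 59) = 75 mg/L as CaCO₃ × 259,000 L = 19,420 g as CaCO₃.
(a) Equivalents: 19,420 g ÷ 50 g/eq = 388.5 eq.
(a) NaHCO₃ supplies 1 eq per mole → 388.5 mol.
(a) Mass: 388.5 mol × 84 g/mol = 32,630 g.

(b) Volume: 343 m³ = 343,000 L.
(b) Chlorine deficit: 11.8 − 1.3 = 10.5 ppm = 10.5 mg/L as Cl₂.
(b) Cl₂ equivalent needed: 10.5 mg/L × 343,000 L = 3,602,000 mg = 3602 g.
(b) Product at 8.6% available chlorine: 3602 / 0.086 = 41,880 g.
(b) Volume at density 1.07 g/mL: 41,880 g ÷ 1.07 g/mL = 39,140 mL.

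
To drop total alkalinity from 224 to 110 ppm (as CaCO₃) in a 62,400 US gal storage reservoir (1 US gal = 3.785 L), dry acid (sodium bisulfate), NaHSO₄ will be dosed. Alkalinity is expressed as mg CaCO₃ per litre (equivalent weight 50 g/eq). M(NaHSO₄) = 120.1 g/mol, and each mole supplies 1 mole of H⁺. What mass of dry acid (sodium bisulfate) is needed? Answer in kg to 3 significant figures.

64.7 kg

Volume: 62,400 US gal × 3.785 L/gal = 236,184 L.
Alkalinity to neutralize: (224 − 110) = 114 mg/L as CaCO₃ × 236,184 L = 26,920 g as CaCO₃.
Equivalents of H⁺ required: 26,920 ÷ 50 g/eq = 538.5 eq = 538.5 mol NaHSO₄.
Mass of NaHSO₄: 538.5 × 120.1 = 64,670 g.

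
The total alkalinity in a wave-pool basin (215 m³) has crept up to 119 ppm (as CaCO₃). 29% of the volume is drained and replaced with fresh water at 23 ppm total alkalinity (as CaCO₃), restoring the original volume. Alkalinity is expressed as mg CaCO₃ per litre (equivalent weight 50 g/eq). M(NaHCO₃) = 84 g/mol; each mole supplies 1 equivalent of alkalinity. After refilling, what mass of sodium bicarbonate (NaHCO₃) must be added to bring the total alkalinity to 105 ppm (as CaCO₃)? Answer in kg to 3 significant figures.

5.00 kg

Volume: 215 m³ = 215,000 L.
After draining 29% and refilling: 119 × 0.71 + 23 × 0.29 = 91.16 ppm.
Deficit to target: 105 − 91.16 = 13.84 mg/L.
As CaCO₃: 13.84 mg/L × 215,000 L = 2976 g; ÷ 50 g/eq ÷ 1 = 59.51 mol NaHCO₃.
Mass: 59.51 × 84 = 4999 g.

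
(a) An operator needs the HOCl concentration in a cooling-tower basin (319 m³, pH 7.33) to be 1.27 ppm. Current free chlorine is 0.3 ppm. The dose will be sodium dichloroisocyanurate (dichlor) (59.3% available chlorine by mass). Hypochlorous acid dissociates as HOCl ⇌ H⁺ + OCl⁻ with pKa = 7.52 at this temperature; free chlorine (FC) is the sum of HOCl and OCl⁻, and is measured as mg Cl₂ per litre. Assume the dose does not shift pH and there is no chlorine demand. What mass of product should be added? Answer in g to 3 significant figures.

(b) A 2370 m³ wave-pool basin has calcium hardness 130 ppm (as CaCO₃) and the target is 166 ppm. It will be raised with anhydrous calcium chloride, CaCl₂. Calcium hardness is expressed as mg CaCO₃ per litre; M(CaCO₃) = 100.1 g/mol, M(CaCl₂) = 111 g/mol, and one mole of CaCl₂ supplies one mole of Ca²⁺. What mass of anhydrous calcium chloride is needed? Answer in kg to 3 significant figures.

(a) Volume: 319 m³ = 319,000 L.
(a) [OCl⁻]/[HOCl] = 10^(pH − pKa) = 10^(7.33 − 7.52) = 0.6457; fraction as HOCl = 1/(1 + 0.6457) = 0.6077.
(a) Free chlorine required for 1.27 ppm HOCl: 1.27 / 0.6077 = 2.09 ppm.
(a) FC to add: 2.09 − 0.3 = 1.79 mg/L as Cl₂.
(a) Cl₂ equivalent: 1.79 mg/L × 319,000 L = 571 g.
(a) Product at 59.3% available Cl: 571 / 0.593 = 962.9 g.

(b) Volume: 2370 m³ = 2,370,000 L.
(b) Hardness to add: (166 − 130) = 36 mg/L as CaCO₃ × 2,370,000 L = 85,320 g as CaCO₃.
(b) Moles of Ca²⁺ (1 mol Ca²⁺ ≡ 1 mol CaCO₃): 85,320 / 100.1 g/mol = 852.3 mol.
(b) Mass of CaCl₂: 852.3 × 111 = 94,610 g.

(a) 963 g; (b) 94.6 kg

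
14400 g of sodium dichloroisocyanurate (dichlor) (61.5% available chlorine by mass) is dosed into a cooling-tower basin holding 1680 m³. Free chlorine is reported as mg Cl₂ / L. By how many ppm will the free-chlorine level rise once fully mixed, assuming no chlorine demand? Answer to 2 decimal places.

Volume: 1680 m³ = 1,680,000 L.
Available chlorine delivered: 14,400 g × 0.615 = 8856 g as Cl₂.
Concentration rise: 8856 g / 1,680,000 L = 5.271 mg/L = 5.27 ppm.

5.27 ppm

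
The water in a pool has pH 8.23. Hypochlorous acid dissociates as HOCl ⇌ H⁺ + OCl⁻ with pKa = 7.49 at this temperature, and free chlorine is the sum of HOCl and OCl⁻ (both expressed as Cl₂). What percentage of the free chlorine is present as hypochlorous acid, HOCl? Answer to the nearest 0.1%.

[OCl⁻]/[HOCl] = 10^(pH − pKa) = 10^(8.23 − 7.49) = 10^0.74 = 5.495.
Fraction as HOCl = 1 / (1 + 5.495) = 0.154.

15.4%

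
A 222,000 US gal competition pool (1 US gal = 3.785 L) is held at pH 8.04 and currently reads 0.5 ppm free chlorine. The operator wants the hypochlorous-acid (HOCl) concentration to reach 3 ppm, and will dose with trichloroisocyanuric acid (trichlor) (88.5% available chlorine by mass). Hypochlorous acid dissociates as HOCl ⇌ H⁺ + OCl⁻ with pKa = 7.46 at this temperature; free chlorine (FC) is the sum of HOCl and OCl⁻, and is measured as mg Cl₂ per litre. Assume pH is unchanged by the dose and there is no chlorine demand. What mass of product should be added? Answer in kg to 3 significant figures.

13.2 kg

Volume: 222,000 US gal × 3.785 L/gal = 840,270 L.
[OCl⁻]/[HOCl] = 10^(pH − pKa) = 10^(8.04 − 7.46) = 3.802; fraction as HOCl = 1/(1 + 3.802) = 0.2083.
Free chlorine required for 3 ppm HOCl: 3 / 0.2083 = 14.41 ppm.
FC to add: 14.41 − 0.5 = 13.91 mg/L as Cl₂.
Cl₂ equivalent: 13.91 mg/L × 840,270 L = 11,680 g.
Product at 88.5% available Cl: 11,680 / 0.885 = 13,200 g.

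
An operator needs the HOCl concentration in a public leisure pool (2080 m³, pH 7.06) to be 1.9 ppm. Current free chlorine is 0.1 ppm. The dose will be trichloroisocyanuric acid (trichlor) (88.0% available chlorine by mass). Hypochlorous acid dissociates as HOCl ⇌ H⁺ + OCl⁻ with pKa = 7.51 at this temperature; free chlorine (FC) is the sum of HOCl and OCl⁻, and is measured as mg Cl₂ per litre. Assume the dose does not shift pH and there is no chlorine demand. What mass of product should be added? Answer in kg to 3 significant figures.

Volume: 2080 m³ = 2,080,000 L.
[OCl⁻]/[HOCl] = 10^(pH − pKa) = 10^(7.06 − 7.51) = 0.3548; fraction as HOCl = 1/(1 + 0.3548) = 0.7381.
Free chlorine required for 1.9 ppm HOCl: 1.9 / 0.7381 = 2.574 ppm.
FC to add: 2.574 − 0.1 = 2.474 mg/L as Cl₂.
Cl₂ equivalent: 2.474 mg/L × 2,080,000 L = 5146 g.
Product at 88.0% available Cl: 5146 / 0.88 = 5848 g.

5.85 kg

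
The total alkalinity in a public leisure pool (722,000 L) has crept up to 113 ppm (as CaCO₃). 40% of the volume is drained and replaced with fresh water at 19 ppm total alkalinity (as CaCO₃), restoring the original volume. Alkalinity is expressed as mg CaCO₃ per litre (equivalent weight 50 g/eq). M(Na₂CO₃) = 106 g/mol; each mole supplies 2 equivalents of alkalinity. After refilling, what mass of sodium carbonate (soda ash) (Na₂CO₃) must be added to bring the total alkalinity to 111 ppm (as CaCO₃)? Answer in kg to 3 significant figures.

27.2 kg

After draining 40% and refilling: 113 × 0.60 + 19 × 0.40 = 75.4 ppm.
Deficit to target: 111 − 75.4 = 35.6 mg/L.
As CaCO₃: 35.6 mg/L × 722,000 L = 25,700 g; ÷ 50 g/eq ÷ 2 = 257 mol Na₂CO₃.
Mass: 257 × 106 = 27,250 g.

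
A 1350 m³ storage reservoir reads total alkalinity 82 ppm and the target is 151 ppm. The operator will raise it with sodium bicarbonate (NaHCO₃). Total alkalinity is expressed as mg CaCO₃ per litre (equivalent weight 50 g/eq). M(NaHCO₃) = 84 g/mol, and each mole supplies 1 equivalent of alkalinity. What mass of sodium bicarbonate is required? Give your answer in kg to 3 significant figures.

Volume: 1350 m³ = 1,350,000 L.
Alkalinity to add: (151 − 82) = 69 mg/L as CaCO₃ × 1,350,000 L = 93,150 g as CaCO₃.
Equivalents: 93,150 g ÷ 50 g/eq = 1863 eq.
NaHCO₃ supplies 1 eq per mole → 1863 mol.
Mass: 1863 mol × 84 g/mol = 156,500 g.

156 kg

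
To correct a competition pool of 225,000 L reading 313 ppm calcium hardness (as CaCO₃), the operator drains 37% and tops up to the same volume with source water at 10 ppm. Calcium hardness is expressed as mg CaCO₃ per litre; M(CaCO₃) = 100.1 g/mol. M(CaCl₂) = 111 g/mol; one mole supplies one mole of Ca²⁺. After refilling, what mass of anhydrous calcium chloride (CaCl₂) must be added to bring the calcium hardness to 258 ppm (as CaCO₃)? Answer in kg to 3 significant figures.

14.2 kg

After draining 37% and refilling: 313 × 0.63 + 10 × 0.37 = 200.89 ppm.
Deficit to target: 258 − 200.89 = 57.11 mg/L.
As CaCO₃: 57.11 mg/L × 225,000 L = 12,850 g; ÷ 100.1 = 128.4 mol Ca²⁺.
Mass: 128.4 × 111 = 14,250 g.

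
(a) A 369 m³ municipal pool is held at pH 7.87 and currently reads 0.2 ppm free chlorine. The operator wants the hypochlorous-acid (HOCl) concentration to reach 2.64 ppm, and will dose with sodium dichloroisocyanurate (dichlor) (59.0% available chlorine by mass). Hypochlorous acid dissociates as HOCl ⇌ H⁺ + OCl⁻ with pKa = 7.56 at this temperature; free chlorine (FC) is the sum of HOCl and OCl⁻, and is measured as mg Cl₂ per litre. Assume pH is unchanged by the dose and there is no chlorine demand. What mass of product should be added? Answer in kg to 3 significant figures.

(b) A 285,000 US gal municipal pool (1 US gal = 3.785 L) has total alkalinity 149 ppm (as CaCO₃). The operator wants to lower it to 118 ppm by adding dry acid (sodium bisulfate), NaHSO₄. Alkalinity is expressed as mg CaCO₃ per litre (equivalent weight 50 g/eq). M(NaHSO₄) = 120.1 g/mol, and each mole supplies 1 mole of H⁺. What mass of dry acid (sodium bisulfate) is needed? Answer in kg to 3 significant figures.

(a) Volume: 369 m³ = 369,000 L.
(a) [OCl⁻]/[HOCl] = 10^(pH − pKa) = 10^(7.87 − 7.56) = 2.042; fraction as HOCl = 1/(1 + 2.042) = 0.3288.
(a) Free chlorine required for 2.64 ppm HOCl: 2.64 / 0.3288 = 8.03 ppm.
(a) FC to add: 8.03 − 0.2 = 7.83 mg/L as Cl₂.
(a) Cl₂ equivalent: 7.83 mg/L × 369,000 L = 2889 g.
(a) Product at 59.0% available Cl: 2889 / 0.59 = 4897 g.

(b) Volume: 285,000 US gal × 3.785 L/gal = 1,078,725 L.
(b) Alkalinity to neutralize: (149 − 118) = 31 mg/L as CaCO₃ × 1,078,725 L = 33,440 g as CaCO₃.
(b) Equivalents of H⁺ required: 33,440 ÷ 50 g/eq = 668.8 eq = 668.8 mol NaHSO₄.
(b) Mass of NaHSO₄: 668.8 × 120.1 = 80,320 g.

(a) 4.90 kg; (b) 80.3 kg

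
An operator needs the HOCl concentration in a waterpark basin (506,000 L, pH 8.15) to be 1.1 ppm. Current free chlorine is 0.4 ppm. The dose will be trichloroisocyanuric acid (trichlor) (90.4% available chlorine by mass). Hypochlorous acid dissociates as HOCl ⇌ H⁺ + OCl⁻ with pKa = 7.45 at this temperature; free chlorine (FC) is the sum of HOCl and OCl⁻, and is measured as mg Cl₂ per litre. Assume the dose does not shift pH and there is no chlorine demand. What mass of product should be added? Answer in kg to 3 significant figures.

[OCl⁻]/[HOCl] = 10^(pH − pKa) = 10^(8.15 − 7.45) = 5.012; fraction as HOCl = 1/(1 + 5.012) = 0.1663.
Free chlorine required for 1.1 ppm HOCl: 1.1 / 0.1663 = 6.613 ppm.
FC to add: 6.613 − 0.4 = 6.213 mg/L as Cl₂.
Cl₂ equivalent: 6.213 mg/L × 506,000 L = 3144 g.
Product at 90.4% available Cl: 3144 / 0.904 = 3478 g.

3.48 kg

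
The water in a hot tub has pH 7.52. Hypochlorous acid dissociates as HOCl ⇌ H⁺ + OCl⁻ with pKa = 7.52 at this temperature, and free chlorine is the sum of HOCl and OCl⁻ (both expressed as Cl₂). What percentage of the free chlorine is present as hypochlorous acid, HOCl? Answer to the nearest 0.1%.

50.0%

[OCl⁻]/[HOCl] = 10^(pH − pKa) = 10^(7.52 − 7.52) = 10^0.00 = 1.
Fraction as HOCl = 1 / (1 + 1) = 0.5.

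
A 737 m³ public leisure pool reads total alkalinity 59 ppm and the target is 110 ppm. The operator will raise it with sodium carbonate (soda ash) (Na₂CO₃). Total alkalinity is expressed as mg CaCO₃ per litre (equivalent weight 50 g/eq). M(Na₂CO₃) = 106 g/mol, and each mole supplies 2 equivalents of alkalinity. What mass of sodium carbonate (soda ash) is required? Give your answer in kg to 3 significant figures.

39.8 kg

Volume: 737 m³ = 737,000 L.
Alkalinity to add: (110 − 59) = 51 mg/L as CaCO₃ × 737,000 L = 37,590 g as CaCO₃.
Equivalents: 37,590 g ÷ 50 g/eq = 751.7 eq.
Each mole of Na₂CO₃ supplies 2 eq, so 751.7 / 2 = 375.9 mol.
Mass: 375.9 mol × 106 g/mol = 39,840 g.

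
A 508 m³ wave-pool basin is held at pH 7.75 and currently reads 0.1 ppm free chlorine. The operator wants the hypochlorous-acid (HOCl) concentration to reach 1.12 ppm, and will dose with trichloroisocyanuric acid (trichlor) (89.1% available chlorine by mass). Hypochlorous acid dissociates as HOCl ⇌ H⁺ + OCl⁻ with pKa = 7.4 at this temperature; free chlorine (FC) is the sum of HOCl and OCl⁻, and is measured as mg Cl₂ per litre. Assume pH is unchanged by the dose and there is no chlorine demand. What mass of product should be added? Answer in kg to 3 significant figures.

Volume: 508 m³ = 508,000 L.
[OCl⁻]/[HOCl] = 10^(pH − pKa) = 10^(7.75 − 7.4) = 2.239; fraction as HOCl = 1/(1 + 2.239) = 0.3088.
Free chlorine required for 1.12 ppm HOCl: 1.12 / 0.3088 = 3.627 ppm.
FC to add: 3.627 − 0.1 = 3.527 mg/L as Cl₂.
Cl₂ equivalent: 3.527 mg/L × 508,000 L = 1792 g.
Product at 89.1% available Cl: 1792 / 0.891 = 2011 g.

2.01 kg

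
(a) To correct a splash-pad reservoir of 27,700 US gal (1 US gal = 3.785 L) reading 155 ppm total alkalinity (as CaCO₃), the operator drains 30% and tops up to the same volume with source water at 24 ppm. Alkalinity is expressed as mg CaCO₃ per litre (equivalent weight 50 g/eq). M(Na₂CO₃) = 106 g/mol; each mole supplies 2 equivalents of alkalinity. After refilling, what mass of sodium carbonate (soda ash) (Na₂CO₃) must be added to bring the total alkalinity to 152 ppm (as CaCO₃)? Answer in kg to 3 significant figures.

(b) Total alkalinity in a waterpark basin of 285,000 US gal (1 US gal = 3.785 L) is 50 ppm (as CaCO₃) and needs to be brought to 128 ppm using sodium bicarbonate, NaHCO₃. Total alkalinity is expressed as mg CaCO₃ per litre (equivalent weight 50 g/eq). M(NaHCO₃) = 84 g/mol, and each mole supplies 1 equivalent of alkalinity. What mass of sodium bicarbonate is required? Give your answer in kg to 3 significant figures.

(a) Volume: 27,700 US gal × 3.785 L/gal = 104,844 L.
(a) After draining 30% and refilling: 155 × 0.70 + 24 × 0.30 = 115.7 ppm.
(a) Deficit to target: 152 − 115.7 = 36.3 mg/L.
(a) As CaCO₃: 36.3 mg/L × 104,844 L = 3806 g; ÷ 50 g/eq ÷ 2 = 38.06 mol Na₂CO₃.
(a) Mass: 38.06 × 106 = 4034 g.

(b) Volume: 285,000 US gal × 3.785 L/gal = 1,078,725 L.
(b) Alkalinity to add: (128 − 50) = 78 mg/L as CaCO₃ × 1,078,725 L = 84,140 g as CaCO₃.
(b) Equivalents: 84,140 g ÷ 50 g/eq = 1683 eq.
(b) NaHCO₃ supplies 1 eq per mole → 1683 mol.
(b) Mass: 1683 mol × 84 g/mol = 141,400 g.

(a) 4.03 kg; (b) 141 kg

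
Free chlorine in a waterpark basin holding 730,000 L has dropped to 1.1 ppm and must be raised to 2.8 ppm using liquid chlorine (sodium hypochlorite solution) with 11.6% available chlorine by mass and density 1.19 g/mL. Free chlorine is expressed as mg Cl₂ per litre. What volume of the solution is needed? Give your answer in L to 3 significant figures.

Chlorine deficit: 2.8 − 1.1 = 1.7 ppm = 1.7 mg/L as Cl₂.
Cl₂ equivalent needed: 1.7 mg/L × 730,000 L = 1,241,000 mg = 1241 g.
Product at 11.6% available chlorine: 1241 / 0.116 = 10,700 g.
Volume at density 1.19 g/mL: 10,700 g ÷ 1.19 g/mL = 8990 mL.

8.99 L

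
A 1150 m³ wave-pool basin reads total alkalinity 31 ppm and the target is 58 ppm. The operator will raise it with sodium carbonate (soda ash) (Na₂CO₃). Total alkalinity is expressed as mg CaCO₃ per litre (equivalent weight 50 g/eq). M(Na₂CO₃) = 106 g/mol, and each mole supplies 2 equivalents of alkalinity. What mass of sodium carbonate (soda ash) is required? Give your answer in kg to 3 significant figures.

32.9 kg

Volume: 1150 m³ = 1,150,000 L.
Alkalinity to add: (58 − 31) = 27 mg/L as CaCO₃ × 1,150,000 L = 31,050 g as CaCO₃.
Equivalents: 31,050 g ÷ 50 g/eq = 621 eq.
Each mole of Na₂CO₃ supplies 2 eq, so 621 / 2 = 310.5 mol.
Mass: 310.5 mol × 106 g/mol = 32,910 g.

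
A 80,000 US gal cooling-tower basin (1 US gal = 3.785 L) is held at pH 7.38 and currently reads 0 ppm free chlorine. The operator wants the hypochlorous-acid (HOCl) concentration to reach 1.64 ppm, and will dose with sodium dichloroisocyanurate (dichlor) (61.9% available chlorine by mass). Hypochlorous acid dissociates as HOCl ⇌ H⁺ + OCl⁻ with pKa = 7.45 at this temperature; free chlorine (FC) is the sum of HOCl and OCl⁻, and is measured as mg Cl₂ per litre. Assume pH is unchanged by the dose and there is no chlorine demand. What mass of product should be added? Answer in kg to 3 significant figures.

Volume: 80,000 US gal × 3.785 L/gal = 302,800 L.
[OCl⁻]/[HOCl] = 10^(pH − pKa) = 10^(7.38 − 7.45) = 0.8511; fraction as HOCl = 1/(1 + 0.8511) = 0.5402.
Free chlorine required for 1.64 ppm HOCl: 1.64 / 0.5402 = 3.036 ppm.
FC to add: 3.036 − 0 = 3.036 mg/L as Cl₂.
Cl₂ equivalent: 3.036 mg/L × 302,800 L = 919.3 g.
Product at 61.9% available Cl: 919.3 / 0.619 = 1485 g.

1.49 kg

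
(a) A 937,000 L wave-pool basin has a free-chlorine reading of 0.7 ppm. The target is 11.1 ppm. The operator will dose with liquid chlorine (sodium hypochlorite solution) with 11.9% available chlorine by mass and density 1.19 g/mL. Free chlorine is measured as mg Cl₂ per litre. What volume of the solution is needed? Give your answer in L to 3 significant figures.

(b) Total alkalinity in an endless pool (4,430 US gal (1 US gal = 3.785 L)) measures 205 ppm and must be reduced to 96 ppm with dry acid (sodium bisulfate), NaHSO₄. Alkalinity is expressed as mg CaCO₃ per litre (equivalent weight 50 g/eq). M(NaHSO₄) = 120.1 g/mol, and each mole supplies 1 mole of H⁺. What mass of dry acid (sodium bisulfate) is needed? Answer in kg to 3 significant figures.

(a) 68.8 L; (b) 4.39 kg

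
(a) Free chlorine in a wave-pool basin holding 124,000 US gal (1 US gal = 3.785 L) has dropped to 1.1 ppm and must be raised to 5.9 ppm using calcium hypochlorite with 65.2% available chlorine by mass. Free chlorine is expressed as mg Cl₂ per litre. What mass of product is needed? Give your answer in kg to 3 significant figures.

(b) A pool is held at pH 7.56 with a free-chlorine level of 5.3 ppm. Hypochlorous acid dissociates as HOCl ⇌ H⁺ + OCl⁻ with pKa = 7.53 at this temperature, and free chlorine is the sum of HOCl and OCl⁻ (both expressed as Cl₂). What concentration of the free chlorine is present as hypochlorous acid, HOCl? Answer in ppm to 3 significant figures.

(a) 3.46 kg; (b) 2.56 ppm

(a) Volume: 124,000 US gal × 3.785 L/gal = 469,340 L.
(a) Chlorine deficit: 5.9 − 1.1 = 4.8 ppm = 4.8 mg/L as Cl₂.
(a) Cl₂ equivalent needed: 4.8 mg/L × 469,340 L = 2,253,000 mg = 2253 g.
(a) Product at 65.2% available chlorine: 2253 / 0.652 = 3455 g.

(b) [OCl⁻]/[HOCl] = 10^(pH − pKa) = 10^(7.56 − 7.53) = 10^0.03 = 1.072.
(b) Fraction as HOCl = 1 / (1 + 1.072) = 0.4827.
(b) HOCl = 0.4827 × 5.3 ppm = 2.559 ppm.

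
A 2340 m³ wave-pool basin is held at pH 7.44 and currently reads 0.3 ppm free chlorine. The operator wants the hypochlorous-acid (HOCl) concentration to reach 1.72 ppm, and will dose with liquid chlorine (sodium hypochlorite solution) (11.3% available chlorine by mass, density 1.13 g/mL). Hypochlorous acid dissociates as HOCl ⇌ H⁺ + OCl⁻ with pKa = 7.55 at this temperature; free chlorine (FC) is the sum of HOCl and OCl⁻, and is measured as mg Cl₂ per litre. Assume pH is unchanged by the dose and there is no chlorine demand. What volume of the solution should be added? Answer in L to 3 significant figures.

50.5 L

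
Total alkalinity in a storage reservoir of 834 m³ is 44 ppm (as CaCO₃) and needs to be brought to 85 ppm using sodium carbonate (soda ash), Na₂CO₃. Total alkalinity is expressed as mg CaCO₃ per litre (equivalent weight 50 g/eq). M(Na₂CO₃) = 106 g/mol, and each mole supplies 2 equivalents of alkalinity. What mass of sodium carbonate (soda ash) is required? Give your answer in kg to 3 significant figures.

Volume: 834 m³ = 834,000 L.
Alkalinity to add: (85 − 44) = 41 mg/L as CaCO₃ × 834,000 L = 34,190 g as CaCO₃.
Equivalents: 34,190 g ÷ 50 g/eq = 683.9 eq.
Each mole of Na₂CO₃ supplies 2 eq, so 683.9 / 2 = 341.9 mol.
Mass: 341.9 mol × 106 g/mol = 36,250 g.

36.2 kg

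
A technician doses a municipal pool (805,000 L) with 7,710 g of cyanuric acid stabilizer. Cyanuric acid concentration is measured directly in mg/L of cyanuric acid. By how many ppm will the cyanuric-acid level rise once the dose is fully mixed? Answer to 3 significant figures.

9.58 ppm

Rise: 7,710 g / 805,000 L × 1000 = 9.578 mg/L.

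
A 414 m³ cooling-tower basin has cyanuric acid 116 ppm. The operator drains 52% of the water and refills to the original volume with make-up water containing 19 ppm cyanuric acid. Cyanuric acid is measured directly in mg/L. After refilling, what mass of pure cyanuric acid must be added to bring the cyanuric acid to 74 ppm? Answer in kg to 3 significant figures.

3.49 kg

Volume: 414 m³ = 414,000 L.
After draining 52% and refilling: 116 × 0.48 + 19 × 0.52 = 65.56 ppm.
Deficit to target: 74 − 65.56 = 8.44 mg/L.
Mass: 8.44 mg/L × 414,000 L = 3494 g cyanuric acid.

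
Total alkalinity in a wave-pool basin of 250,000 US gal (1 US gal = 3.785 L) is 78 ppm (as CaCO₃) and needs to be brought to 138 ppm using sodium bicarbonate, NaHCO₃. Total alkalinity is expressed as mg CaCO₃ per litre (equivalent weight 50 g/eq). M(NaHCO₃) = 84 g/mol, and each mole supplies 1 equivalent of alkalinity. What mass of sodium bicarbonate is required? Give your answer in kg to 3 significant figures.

95.4 kg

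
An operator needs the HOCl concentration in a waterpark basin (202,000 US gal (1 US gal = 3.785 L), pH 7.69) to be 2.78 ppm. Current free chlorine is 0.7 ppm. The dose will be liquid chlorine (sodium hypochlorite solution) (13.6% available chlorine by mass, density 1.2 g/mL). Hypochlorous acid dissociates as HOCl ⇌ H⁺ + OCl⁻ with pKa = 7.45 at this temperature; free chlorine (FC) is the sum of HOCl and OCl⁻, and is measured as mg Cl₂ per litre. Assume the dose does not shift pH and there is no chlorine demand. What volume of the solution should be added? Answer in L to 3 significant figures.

Volume: 202,000 US gal × 3.785 L/gal = 764,570 L.
[OCl⁻]/[HOCl] = 10^(pH − pKa) = 10^(7.69 − 7.45) = 1.738; fraction as HOCl = 1/(1 + 1.738) = 0.3653.
Free chlorine required for 2.78 ppm HOCl: 2.78 / 0.3653 = 7.611 ppm.
FC to add: 7.611 − 0.7 = 6.911 mg/L as Cl₂.
Cl₂ equivalent: 6.911 mg/L × 764,570 L = 5284 g.
Product at 13.6% available Cl: 5284 / 0.136 = 38,850 g.
Volume: 38,850 g ÷ 1.2 g/mL = 32,380 mL.

32.4 L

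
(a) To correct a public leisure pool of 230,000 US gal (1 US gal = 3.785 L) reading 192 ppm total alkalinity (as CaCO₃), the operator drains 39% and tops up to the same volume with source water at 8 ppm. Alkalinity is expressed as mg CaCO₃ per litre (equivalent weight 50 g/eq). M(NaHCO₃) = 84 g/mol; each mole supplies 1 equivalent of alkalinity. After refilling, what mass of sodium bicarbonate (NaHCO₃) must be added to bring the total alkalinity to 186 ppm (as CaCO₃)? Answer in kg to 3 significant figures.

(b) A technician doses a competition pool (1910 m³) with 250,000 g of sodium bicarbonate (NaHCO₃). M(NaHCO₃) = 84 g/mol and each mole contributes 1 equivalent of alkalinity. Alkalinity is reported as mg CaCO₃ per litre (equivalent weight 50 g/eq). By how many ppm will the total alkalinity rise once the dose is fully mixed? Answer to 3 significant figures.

(a) 96.2 kg; (b) 77.9 ppm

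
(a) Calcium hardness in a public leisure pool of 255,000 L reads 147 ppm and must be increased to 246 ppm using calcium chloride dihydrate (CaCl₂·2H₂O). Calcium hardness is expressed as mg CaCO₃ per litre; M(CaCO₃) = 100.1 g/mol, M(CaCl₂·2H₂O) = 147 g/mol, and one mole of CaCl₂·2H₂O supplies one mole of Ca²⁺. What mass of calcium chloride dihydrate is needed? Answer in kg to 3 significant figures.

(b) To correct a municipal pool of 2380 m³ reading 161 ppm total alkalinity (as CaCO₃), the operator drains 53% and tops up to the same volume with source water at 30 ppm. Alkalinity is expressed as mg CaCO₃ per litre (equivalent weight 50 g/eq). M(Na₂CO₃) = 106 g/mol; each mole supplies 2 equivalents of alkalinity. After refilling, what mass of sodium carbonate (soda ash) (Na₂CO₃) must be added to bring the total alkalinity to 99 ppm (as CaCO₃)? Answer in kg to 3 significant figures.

(a) Hardness to add: (246 − 147) = 99 mg/L as CaCO₃ × 255,000 L = 25,240 g as CaCO₃.
(a) Moles of Ca²⁺ (1 mol Ca²⁺ ≡ 1 mol CaCO₃): 25,240 / 100.1 g/mol = 252.2 mol.
(a) Mass of CaCl₂·2H₂O: 252.2 × 147 = 37,070 g.

(b) Volume: 2380 m³ = 2,380,000 L.
(b) After draining 53% and refilling: 161 × 0.47 + 30 × 0.53 = 91.57 ppm.
(b) Deficit to target: 99 − 91.57 = 7.43 mg/L.
(b) As CaCO₃: 7.43 mg/L × 2,380,000 L = 17,680 g; ÷ 50 g/eq ÷ 2 = 176.8 mol Na₂CO₃.
(b) Mass: 176.8 × 106 = 18,740 g.

(a) 37.1 kg; (b) 18.7 kg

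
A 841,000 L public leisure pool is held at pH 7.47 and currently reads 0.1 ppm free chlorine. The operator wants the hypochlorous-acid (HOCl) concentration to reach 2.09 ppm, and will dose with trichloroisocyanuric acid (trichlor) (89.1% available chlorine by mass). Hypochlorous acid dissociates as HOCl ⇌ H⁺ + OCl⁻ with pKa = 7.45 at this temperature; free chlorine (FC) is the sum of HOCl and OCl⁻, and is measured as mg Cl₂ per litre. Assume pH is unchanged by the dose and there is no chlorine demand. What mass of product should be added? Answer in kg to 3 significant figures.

3.94 kg

[OCl⁻]/[HOCl] = 10^(pH − pKa) = 10^(7.47 − 7.45) = 1.047; fraction as HOCl = 1/(1 + 1.047) = 0.4885.
Free chlorine required for 2.09 ppm HOCl: 2.09 / 0.4885 = 4.278 ppm.
FC to add: 4.278 − 0.1 = 4.178 mg/L as Cl₂.
Cl₂ equivalent: 4.178 mg/L × 841,000 L = 3514 g.
Product at 89.1% available Cl: 3514 / 0.891 = 3944 g.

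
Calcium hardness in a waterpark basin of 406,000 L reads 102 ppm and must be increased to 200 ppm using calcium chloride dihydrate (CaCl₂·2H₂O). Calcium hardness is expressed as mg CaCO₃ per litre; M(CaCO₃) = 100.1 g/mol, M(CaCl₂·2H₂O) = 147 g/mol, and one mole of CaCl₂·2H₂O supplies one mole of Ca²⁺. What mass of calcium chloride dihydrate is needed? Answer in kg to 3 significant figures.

Hardness to add: (200 − 102) = 98 mg/L as CaCO₃ × 406,000 L = 39,790 g as CaCO₃.
Moles of Ca²⁺ (1 mol Ca²⁺ ≡ 1 mol CaCO₃): 39,790 / 100.1 g/mol = 397.5 mol.
Mass of CaCl₂·2H₂O: 397.5 × 147 = 58,430 g.

58.4 kg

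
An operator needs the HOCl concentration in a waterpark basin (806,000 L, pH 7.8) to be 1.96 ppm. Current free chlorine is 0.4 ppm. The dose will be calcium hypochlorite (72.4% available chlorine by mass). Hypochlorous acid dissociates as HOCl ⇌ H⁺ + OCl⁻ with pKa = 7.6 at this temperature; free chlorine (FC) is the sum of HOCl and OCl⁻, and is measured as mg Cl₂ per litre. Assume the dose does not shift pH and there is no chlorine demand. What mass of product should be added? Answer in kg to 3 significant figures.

[OCl⁻]/[HOCl] = 10^(pH − pKa) = 10^(7.8 − 7.6) = 1.585; fraction as HOCl = 1/(1 + 1.585) = 0.3869.
Free chlorine required for 1.96 ppm HOCl: 1.96 / 0.3869 = 5.066 ppm.
FC to add: 5.066 − 0.4 = 4.666 mg/L as Cl₂.
Cl₂ equivalent: 4.666 mg/L × 806,000 L = 3761 g.
Product at 72.4% available Cl: 3761 / 0.724 = 5195 g.

5.19 kg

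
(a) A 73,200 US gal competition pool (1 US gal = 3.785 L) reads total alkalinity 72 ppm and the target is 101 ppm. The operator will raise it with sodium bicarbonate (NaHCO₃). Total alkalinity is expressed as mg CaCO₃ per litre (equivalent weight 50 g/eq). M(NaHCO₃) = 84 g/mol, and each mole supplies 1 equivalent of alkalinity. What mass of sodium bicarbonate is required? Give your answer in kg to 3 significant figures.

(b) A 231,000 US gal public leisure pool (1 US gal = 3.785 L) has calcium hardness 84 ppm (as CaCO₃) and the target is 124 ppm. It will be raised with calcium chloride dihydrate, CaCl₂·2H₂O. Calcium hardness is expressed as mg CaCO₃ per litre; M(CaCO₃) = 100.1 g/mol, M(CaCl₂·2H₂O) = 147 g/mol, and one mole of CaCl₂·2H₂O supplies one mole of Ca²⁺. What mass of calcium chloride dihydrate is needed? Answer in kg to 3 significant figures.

(a) 13.5 kg; (b) 51.4 kg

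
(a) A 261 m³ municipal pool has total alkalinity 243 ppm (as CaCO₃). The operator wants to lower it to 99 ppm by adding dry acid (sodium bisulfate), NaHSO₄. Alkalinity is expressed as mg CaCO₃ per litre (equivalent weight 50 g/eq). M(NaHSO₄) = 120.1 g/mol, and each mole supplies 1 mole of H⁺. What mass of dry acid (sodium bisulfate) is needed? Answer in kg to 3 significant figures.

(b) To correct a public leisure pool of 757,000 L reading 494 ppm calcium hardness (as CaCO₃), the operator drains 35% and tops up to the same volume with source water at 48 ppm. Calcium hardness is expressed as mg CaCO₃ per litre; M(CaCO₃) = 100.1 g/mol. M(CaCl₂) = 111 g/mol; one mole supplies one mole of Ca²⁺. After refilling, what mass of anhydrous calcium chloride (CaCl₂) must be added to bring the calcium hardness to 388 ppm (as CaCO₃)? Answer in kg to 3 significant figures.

(a) 90.3 kg; (b) 42.1 kg

(a) Volume: 261 m³ = 261,000 L.
(a) Alkalinity to neutralize: (243 − 99) = 144 mg/L as CaCO₃ × 261,000 L = 37,580 g as CaCO₃.
(a) Equivalents of H⁺ required: 37,580 ÷ 50 g/eq = 751.7 eq = 751.7 mol NaHSO₄.
(a) Mass of NaHSO₄: 751.7 × 120.1 = 90,280 g.

(b) After draining 35% and refilling: 494 × 0.65 + 48 × 0.35 = 337.9 ppm.
(b) Deficit to target: 388 − 337.9 = 50.1 mg/L.
(b) As CaCO₃: 50.1 mg/L × 757,000 L = 37,930 g; ÷ 100.1 = 378.9 mol Ca²⁺.
(b) Mass: 378.9 × 111 = 42,060 g.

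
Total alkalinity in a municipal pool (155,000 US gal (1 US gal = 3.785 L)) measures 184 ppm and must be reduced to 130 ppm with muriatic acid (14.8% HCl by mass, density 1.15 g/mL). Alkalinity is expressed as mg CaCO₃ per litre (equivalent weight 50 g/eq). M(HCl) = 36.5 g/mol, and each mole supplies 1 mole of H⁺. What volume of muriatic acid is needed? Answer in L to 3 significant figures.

Volume: 155,000 US gal × 3.785 L/gal = 586,675 L.
Alkalinity to neutralize: (184 − 130) = 54 mg/L as CaCO₃ × 586,675 L = 31,680 g as CaCO₃.
Equivalents of H⁺ required: 31,680 ÷ 50 g/eq = 633.6 eq = 633.6 mol HCl.
Mass of HCl: 633.6 × 36.5 = 23,130 g.
Mass of 14.8% solution: 23,130 / 0.148 = 156,300 g.
Volume: 156,300 g ÷ 1.15 g/mL = 135,900 mL.

136 L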